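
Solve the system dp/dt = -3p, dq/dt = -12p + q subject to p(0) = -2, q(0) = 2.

p(t) = -2e^(-3t), q(t) = 8e^(t) - 6e^(-3t)

Coefficient matrix A = [[-3, 0], [-12, 1]].
Characteristic polynomial det(A - λI) = λ^2 + 2λ - 3 = 0.
Eigenvalues λ = 1, -3.
For λ=1: (A-λI) row 1 is [-4, 0], so an eigenvector is (0, 1).
For λ=-3: (A-λI) row 2 is [-12, 4], so an eigenvector is (1, 3).
General solution: K_1e^(t)(0,1) + K_2e^(-3t)(1,3).
Applying p(0)=-2, q(0)=2 gives K_1=8, K_2=-2.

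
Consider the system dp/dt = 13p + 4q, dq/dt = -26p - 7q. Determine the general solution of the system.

Coefficient matrix A = [[13, 4], [-26, -7]].
Characteristic polynomial det(A - λI) = λ^2 - 6λ + 13 = 0.
Eigenvalues λ = 3 ± 2i (complex conjugate pair).
For λ=3+2i: an eigenvector is (1,-2) - i(1,-3) = (1 - i, -2 + 3i).
A real fundamental pair from Re and Im of e^((3+2i)t)v: X_1 = e^(3t)(cos(2t)·(1,-2) + sin(2t)·(1,-3)), X_2 = e^(3t)(sin(2t)·(1,-2) - cos(2t)·(1,-3)).
General solution: K_1X_1 + K_2X_2.

p(t) = K_1e^(3t)sin(2t) + K_1e^(3t)cos(2t) + K_2e^(3t)sin(2t) - K_2e^(3t)cos(2t), q(t) = -3K_1e^(3t)sin(2t) - 2K_1e^(3t)cos(2t) - 2K_2e^(3t)sin(2t) + 3K_2e^(3t)cos(2t)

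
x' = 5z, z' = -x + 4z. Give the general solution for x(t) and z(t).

Coefficient matrix A = [[0, 5], [-1, 4]].
Characteristic polynomial det(A - λI) = λ^2 - 4λ + 5 = 0.
Eigenvalues λ = 2 ± i (complex conjugate pair).
For λ=2+i: an eigenvector is (-2,-1) - i(-1,0) = (-2 + i, -1).
A real fundamental pair from Re and Im of e^((2+i)t)v: X_1 = e^(2t)(cos(t)·(-2,-1) + sin(t)·(-1,0)), X_2 = e^(2t)(sin(t)·(-2,-1) - cos(t)·(-1,0)).
General solution: K_1X_1 + K_2X_2.

x(t) = -K_1e^(2t)sin(t) - 2K_1e^(2t)cos(t) - 2K_2e^(2t)sin(t) + K_2e^(2t)cos(t), z(t) = -K_1e^(2t)cos(t) - K_2e^(2t)sin(t)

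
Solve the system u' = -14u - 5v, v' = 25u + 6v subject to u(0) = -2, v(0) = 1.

u(t) = 3e^(-4t)sin(5t) - 2e^(-4t)cos(5t), v(t) = -8e^(-4t)sin(5t) + e^(-4t)cos(5t)

Coefficient matrix A = [[-14, -5], [25, 6]].
Characteristic polynomial det(A - λI) = λ^2 + 8λ + 41 = 0.
Eigenvalues λ = -4 ± 5i (complex conjugate pair).
For λ=-4+5i: an eigenvector is (-1,2) - i(0,-1) = (-1, 2 + i).
A real fundamental pair from Re and Im of e^((-4+5i)t)v: X_1 = e^(-4t)(cos(5t)·(-1,2) + sin(5t)·(0,-1)), X_2 = e^(-4t)(sin(5t)·(-1,2) - cos(5t)·(0,-1)).
General solution: C_1X_1 + C_2X_2.
Applying u(0)=-2, v(0)=1 gives C_1=2, C_2=-3.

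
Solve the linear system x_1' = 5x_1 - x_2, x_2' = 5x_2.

x_1(t) = -K_1e^(5t) - K_2te^(5t) - K_2e^(5t), x_2(t) = K_2e^(5t)

Coefficient matrix A = [[5, -1], [0, 5]].
Characteristic polynomial det(A - λI) = λ^2 - 10λ + 25 = 0.
Single eigenvalue λ = 5 with algebraic multiplicity 2.
Eigenvector v = (-1,0); generalized eigenvector w with (A-λI)w=v is (-1,1).
General solution: e^(5t)[K_1·v + K_2·(t·v + w)].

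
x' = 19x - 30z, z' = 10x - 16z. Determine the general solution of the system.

x(t) = 3C_1e^(-t) + 2C_2e^(4t), z(t) = 2C_1e^(-t) + C_2e^(4t)

Coefficient matrix A = [[19, -30], [10, -16]].
Characteristic polynomial det(A - λI) = λ^2 - 3λ - 4 = 0.
Eigenvalues λ = -1, 4.
For λ=-1: (A-λI) row 1 is [20, -30], so an eigenvector is (3, 2).
For λ=4: (A-λI) row 1 is [15, -30], so an eigenvector is (2, 1).
General solution: C_1e^(-t)(3,2) + C_2e^(4t)(2,1).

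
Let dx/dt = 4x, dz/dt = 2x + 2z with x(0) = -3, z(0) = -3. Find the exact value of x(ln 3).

-243

A = [[4,0],[2,2]]; eigenvalues λ = 2, 4.
Eigenvectors: (0,1) for λ=2, (-1,-1) for λ=4.
From the initial condition, c_1 = 0, c_2 = 3.
x(ln 3) = (0)(3^2)(0) + (3)(3^4)(-1) = -243.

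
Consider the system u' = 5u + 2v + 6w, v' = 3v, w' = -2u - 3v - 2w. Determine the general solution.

u(t) = -4C_1e^(3t) - 3C_2e^(t) - 2C_3e^(2t), v(t) = C_1e^(3t), w(t) = C_1e^(3t) + 2C_2e^(t) + C_3e^(2t)

Coefficient matrix A = [[5, 2, 6], [0, 3, 0], [-2, -3, -2]].
det(A - λI) = 0 gives eigenvalues λ = 3, 1, 2.
For λ=3: eigenvector (-4,1,1).
For λ=1: eigenvector (-3,0,2).
For λ=2: eigenvector (-2,0,1).
General solution: C_1e^(3t)(-4,1,1) + C_2e^(t)(-3,0,2) + C_3e^(2t)(-2,0,1).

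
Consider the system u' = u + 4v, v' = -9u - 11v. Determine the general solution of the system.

Coefficient matrix A = [[1, 4], [-9, -11]].
Characteristic polynomial det(A - λI) = λ^2 + 10λ + 25 = 0.
Single eigenvalue λ = -5 with algebraic multiplicity 2.
Eigenvector v = (2,-3); generalized eigenvector w with (A-λI)w=v is (1,-1).
General solution: e^(-5t)[c_1·v + c_2·(t·v + w)].

u(t) = 2c_1e^(-5t) + 2c_2te^(-5t) + c_2e^(-5t), v(t) = -3c_1e^(-5t) - 3c_2te^(-5t) - c_2e^(-5t)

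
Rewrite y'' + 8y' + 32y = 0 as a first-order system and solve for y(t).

y(t) = C_1e^(-4t)cos(4t) + C_2e^(-4t)sin(4t)

Let x_1 = y, x_2 = y'. Then x_1' = x_2 and x_2' = -32x_1 - 8x_2.
A = [[0,1],[-32,-8]]; det(A-λI) = λ^2 + 8λ + 32.
Eigenvalues λ = -4 ± 4i.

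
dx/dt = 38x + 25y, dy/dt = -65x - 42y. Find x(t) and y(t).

x(t) = -c_1e^(-2t)sin(5t) - 2c_1e^(-2t)cos(5t) - 2c_2e^(-2t)sin(5t) + c_2e^(-2t)cos(5t), y(t) = 2c_1e^(-2t)sin(5t) + 3c_1e^(-2t)cos(5t) + 3c_2e^(-2t)sin(5t) - 2c_2e^(-2t)cos(5t)

Coefficient matrix A = [[38, 25], [-65, -42]].
Characteristic polynomial det(A - λI) = λ^2 + 4λ + 29 = 0.
Eigenvalues λ = -2 ± 5i (complex conjugate pair).
For λ=-2+5i: an eigenvector is (-2,3) - i(-1,2) = (-2 + i, 3 - 2i).
A real fundamental pair from Re and Im of e^((-2+5i)t)v: X_1 = e^(-2t)(cos(5t)·(-2,3) + sin(5t)·(-1,2)), X_2 = e^(-2t)(sin(5t)·(-2,3) - cos(5t)·(-1,2)).
General solution: c_1X_1 + c_2X_2.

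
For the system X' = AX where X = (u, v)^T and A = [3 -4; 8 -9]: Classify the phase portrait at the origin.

stable node

A = [[3,-4],[8,-9]]; det(A-λI) = λ^2 + 6λ + 5.
λ = -1, -5: both negative.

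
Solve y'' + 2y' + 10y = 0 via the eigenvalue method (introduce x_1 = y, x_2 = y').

Let x_1 = y, x_2 = y'. Then x_1' = x_2 and x_2' = -10x_1 - 2x_2.
A = [[0,1],[-10,-2]]; det(A-λI) = λ^2 + 2λ + 10.
Eigenvalues λ = -1 ± 3i.

y(t) = C_1e^(-t)cos(3t) + C_2e^(-t)sin(3t)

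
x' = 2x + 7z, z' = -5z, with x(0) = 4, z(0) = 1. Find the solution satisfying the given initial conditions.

x(t) = 5e^(2t) - e^(-5t), z(t) = e^(-5t)

Coefficient matrix A = [[2, 7], [0, -5]].
Characteristic polynomial det(A - λI) = λ^2 + 3λ - 10 = 0.
Eigenvalues λ = 2, -5.
For λ=2: (A-λI) row 1 is [0, 7], so an eigenvector is (1, 0).
For λ=-5: (A-λI) row 1 is [7, 7], so an eigenvector is (-1, 1).
General solution: c_1e^(2t)(1,0) + c_2e^(-5t)(-1,1).
Applying x(0)=4, z(0)=1 gives c_1=5, c_2=1.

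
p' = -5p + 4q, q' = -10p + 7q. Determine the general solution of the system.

p(t) = -K_1e^(t)sin(2t) + K_1e^(t)cos(2t) + K_2e^(t)sin(2t) + K_2e^(t)cos(2t), q(t) = -2K_1e^(t)sin(2t) + K_1e^(t)cos(2t) + K_2e^(t)sin(2t) + 2K_2e^(t)cos(2t)

Coefficient matrix A = [[-5, 4], [-10, 7]].
Characteristic polynomial det(A - λI) = λ^2 - 2λ + 5 = 0.
Eigenvalues λ = 1 ± 2i (complex conjugate pair).
For λ=1+2i: an eigenvector is (1,1) - i(-1,-2) = (1 + i, 1 + 2i).
A real fundamental pair from Re and Im of e^((1+2i)t)v: X_1 = e^(t)(cos(2t)·(1,1) + sin(2t)·(-1,-2)), X_2 = e^(t)(sin(2t)·(1,1) - cos(2t)·(-1,-2)).
General solution: K_1X_1 + K_2X_2.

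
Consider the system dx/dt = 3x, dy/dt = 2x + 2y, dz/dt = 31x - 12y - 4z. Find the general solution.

Coefficient matrix A = [[3, 0, 0], [2, 2, 0], [31, -12, -4]].
det(A - λI) = 0 gives eigenvalues λ = 2, 3, -4.
For λ=2: eigenvector (0,1,-2).
For λ=3: eigenvector (1,2,1).
For λ=-4: eigenvector (0,0,1).
General solution: C_1e^(2t)(0,1,-2) + C_2e^(3t)(1,2,1) + C_3e^(-4t)(0,0,1).

x(t) = C_2e^(3t), y(t) = C_1e^(2t) + 2C_2e^(3t), z(t) = -2C_1e^(2t) + C_2e^(3t) + C_3e^(-4t)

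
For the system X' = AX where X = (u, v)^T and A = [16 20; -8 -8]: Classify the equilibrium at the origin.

unstable spiral

A = [[16,20],[-8,-8]]; det(A-λI) = λ^2 - 8λ + 32.
λ = 4 ± 4i: positive real part.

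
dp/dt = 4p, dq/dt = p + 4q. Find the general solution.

Coefficient matrix A = [[4, 0], [1, 4]].
Characteristic polynomial det(A - λI) = λ^2 - 8λ + 16 = 0.
Single eigenvalue λ = 4 with algebraic multiplicity 2.
Eigenvector v = (0,-1); generalized eigenvector w with (A-λI)w=v is (-1,3).
General solution: e^(4t)[c_1·v + c_2·(t·v + w)].

p(t) = -c_2e^(4t), q(t) = -c_1e^(4t) - c_2te^(4t) + 3c_2e^(4t)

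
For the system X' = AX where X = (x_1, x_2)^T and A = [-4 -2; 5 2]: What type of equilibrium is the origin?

A = [[-4,-2],[5,2]]; det(A-λI) = λ^2 + 2λ + 2.
λ = -1 ± i: negative real part.

stable spiral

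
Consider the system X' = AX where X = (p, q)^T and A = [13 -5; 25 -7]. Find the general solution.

Coefficient matrix A = [[13, -5], [25, -7]].
Characteristic polynomial det(A - λI) = λ^2 - 6λ + 34 = 0.
Eigenvalues λ = 3 ± 5i (complex conjugate pair).
For λ=3+5i: an eigenvector is (0,1) - i(-1,-2) = (0 + i, 1 + 2i).
A real fundamental pair from Re and Im of e^((3+5i)t)v: X_1 = e^(3t)(cos(5t)·(0,1) + sin(5t)·(-1,-2)), X_2 = e^(3t)(sin(5t)·(0,1) - cos(5t)·(-1,-2)).
General solution: C_1X_1 + C_2X_2.

p(t) = -C_1e^(3t)sin(5t) + C_2e^(3t)cos(5t), q(t) = -2C_1e^(3t)sin(5t) + C_1e^(3t)cos(5t) + C_2e^(3t)sin(5t) + 2C_2e^(3t)cos(5t)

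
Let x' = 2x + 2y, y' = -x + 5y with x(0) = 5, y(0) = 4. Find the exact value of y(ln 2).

A = [[2,2],[-1,5]]; eigenvalues λ = 4, 3.
Eigenvectors: (-1,-1) for λ=4, (2,1) for λ=3.
From the initial condition, c_1 = -3, c_2 = 1.
y(ln 2) = (-3)(2^4)(-1) + (1)(2^3)(1) = 56.

56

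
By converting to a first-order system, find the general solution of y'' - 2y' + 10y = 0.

Let x_1 = y, x_2 = y'. Then x_1' = x_2 and x_2' = -10x_1 + 2x_2.
A = [[0,1],[-10,2]]; det(A-λI) = λ^2 - 2λ + 10.
Eigenvalues λ = 1 ± 3i.

y(t) = K_1e^(t)cos(3t) + K_2e^(t)sin(3t)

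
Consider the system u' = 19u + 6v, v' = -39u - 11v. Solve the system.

u(t) = c_1e^(4t)sin(3t) + c_1e^(4t)cos(3t) + c_2e^(4t)sin(3t) - c_2e^(4t)cos(3t), v(t) = -3c_1e^(4t)sin(3t) - 2c_1e^(4t)cos(3t) - 2c_2e^(4t)sin(3t) + 3c_2e^(4t)cos(3t)

Coefficient matrix A = [[19, 6], [-39, -11]].
Characteristic polynomial det(A - λI) = λ^2 - 8λ + 25 = 0.
Eigenvalues λ = 4 ± 3i (complex conjugate pair).
For λ=4+3i: an eigenvector is (1,-2) - i(1,-3) = (1 - i, -2 + 3i).
A real fundamental pair from Re and Im of e^((4+3i)t)v: X_1 = e^(4t)(cos(3t)·(1,-2) + sin(3t)·(1,-3)), X_2 = e^(4t)(sin(3t)·(1,-2) - cos(3t)·(1,-3)).
General solution: c_1X_1 + c_2X_2.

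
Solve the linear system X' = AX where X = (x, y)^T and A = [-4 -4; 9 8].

x(t) = 2K_1e^(2t) + 2K_2te^(2t) - K_2e^(2t), y(t) = -3K_1e^(2t) - 3K_2te^(2t) + K_2e^(2t)

Coefficient matrix A = [[-4, -4], [9, 8]].
Characteristic polynomial det(A - λI) = λ^2 - 4λ + 4 = 0.
Single eigenvalue λ = 2 with algebraic multiplicity 2.
Eigenvector v = (2,-3); generalized eigenvector w with (A-λI)w=v is (-1,1).
General solution: e^(2t)[K_1·v + K_2·(t·v + w)].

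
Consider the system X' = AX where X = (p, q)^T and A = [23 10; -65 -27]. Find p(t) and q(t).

Coefficient matrix A = [[23, 10], [-65, -27]].
Characteristic polynomial det(A - λI) = λ^2 + 4λ + 29 = 0.
Eigenvalues λ = -2 ± 5i (complex conjugate pair).
For λ=-2+5i: an eigenvector is (1,-2) - i(1,-3) = (1 - i, -2 + 3i).
A real fundamental pair from Re and Im of e^((-2+5i)t)v: X_1 = e^(-2t)(cos(5t)·(1,-2) + sin(5t)·(1,-3)), X_2 = e^(-2t)(sin(5t)·(1,-2) - cos(5t)·(1,-3)).
General solution: K_1X_1 + K_2X_2.

p(t) = K_1e^(-2t)sin(5t) + K_1e^(-2t)cos(5t) + K_2e^(-2t)sin(5t) - K_2e^(-2t)cos(5t), q(t) = -3K_1e^(-2t)sin(5t) - 2K_1e^(-2t)cos(5t) - 2K_2e^(-2t)sin(5t) + 3K_2e^(-2t)cos(5t)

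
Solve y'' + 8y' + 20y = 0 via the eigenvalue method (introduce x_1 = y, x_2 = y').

Let x_1 = y, x_2 = y'. Then x_1' = x_2 and x_2' = -20x_1 - 8x_2.
A = [[0,1],[-20,-8]]; det(A-λI) = λ^2 + 8λ + 20.
Eigenvalues λ = -4 ± 2i.

y(t) = C_1e^(-4t)cos(2t) + C_2e^(-4t)sin(2t)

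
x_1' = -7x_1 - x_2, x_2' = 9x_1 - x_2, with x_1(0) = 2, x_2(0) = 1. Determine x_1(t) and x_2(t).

x_1(t) = -7te^(-4t) + 2e^(-4t), x_2(t) = 21te^(-4t) + e^(-4t)

Coefficient matrix A = [[-7, -1], [9, -1]].
Characteristic polynomial det(A - λI) = λ^2 + 8λ + 16 = 0.
Single eigenvalue λ = -4 with algebraic multiplicity 2.
Eigenvector v = (-1,3); generalized eigenvector w with (A-λI)w=v is (0,1).
General solution: e^(-4t)[C_1·v + C_2·(t·v + w)].
Applying x_1(0)=2, x_2(0)=1 gives C_1=-2, C_2=7.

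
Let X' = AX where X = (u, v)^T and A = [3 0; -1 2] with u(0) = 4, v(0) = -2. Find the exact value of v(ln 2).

-24

A = [[3,0],[-1,2]]; eigenvalues λ = 3, 2.
Eigenvectors: (-1,1) for λ=3, (0,-1) for λ=2.
From the initial condition, c_1 = -4, c_2 = -2.
v(ln 2) = (-4)(2^3)(1) + (-2)(2^2)(-1) = -24.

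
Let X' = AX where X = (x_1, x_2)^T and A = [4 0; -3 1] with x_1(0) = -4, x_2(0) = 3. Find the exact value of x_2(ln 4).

1020

A = [[4,0],[-3,1]]; eigenvalues λ = 1, 4.
Eigenvectors: (0,-1) for λ=1, (-1,1) for λ=4.
From the initial condition, c_1 = 1, c_2 = 4.
x_2(ln 4) = (1)(4^1)(-1) + (4)(4^4)(1) = 1020.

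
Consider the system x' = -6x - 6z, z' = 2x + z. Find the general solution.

x(t) = -3K_1e^(-2t) + 2K_2e^(-3t), z(t) = 2K_1e^(-2t) - K_2e^(-3t)

Coefficient matrix A = [[-6, -6], [2, 1]].
Characteristic polynomial det(A - λI) = λ^2 + 5λ + 6 = 0.
Eigenvalues λ = -2, -3.
For λ=-2: (A-λI) row 1 is [-4, -6], so an eigenvector is (-3, 2).
For λ=-3: (A-λI) row 1 is [-3, -6], so an eigenvector is (2, -1).
General solution: K_1e^(-2t)(-3,2) + K_2e^(-3t)(2,-1).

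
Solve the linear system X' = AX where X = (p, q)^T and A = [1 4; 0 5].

p(t) = -K_1e^(5t) + K_2e^(t), q(t) = -K_1e^(5t)

Coefficient matrix A = [[1, 4], [0, 5]].
Characteristic polynomial det(A - λI) = λ^2 - 6λ + 5 = 0.
Eigenvalues λ = 5, 1.
For λ=5: (A-λI) row 1 is [-4, 4], so an eigenvector is (-1, -1).
For λ=1: (A-λI) row 1 is [0, 4], so an eigenvector is (1, 0).
General solution: K_1e^(5t)(-1,-1) + K_2e^(t)(1,0).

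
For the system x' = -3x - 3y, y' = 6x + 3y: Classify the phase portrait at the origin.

center

A = [[-3,-3],[6,3]]; det(A-λI) = λ^2 + 9.
λ = 0 ± 3i: zero real part.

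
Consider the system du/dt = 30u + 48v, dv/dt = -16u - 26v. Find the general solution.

Coefficient matrix A = [[30, 48], [-16, -26]].
Characteristic polynomial det(A - λI) = λ^2 - 4λ - 12 = 0.
Eigenvalues λ = -2, 6.
For λ=-2: (A-λI) row 1 is [32, 48], so an eigenvector is (3, -2).
For λ=6: (A-λI) row 1 is [24, 48], so an eigenvector is (-2, 1).
General solution: c_1e^(-2t)(3,-2) + c_2e^(6t)(-2,1).

u(t) = 3c_1e^(-2t) - 2c_2e^(6t), v(t) = -2c_1e^(-2t) + c_2e^(6t)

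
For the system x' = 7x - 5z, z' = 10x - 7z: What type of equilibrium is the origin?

A = [[7,-5],[10,-7]]; det(A-λI) = λ^2 + 1.
λ = 0 ± i: zero real part.

center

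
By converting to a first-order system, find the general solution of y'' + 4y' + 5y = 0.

y(t) = K_1e^(-2t)cos(t) + K_2e^(-2t)sin(t)

Let x_1 = y, x_2 = y'. Then x_1' = x_2 and x_2' = -5x_1 - 4x_2.
A = [[0,1],[-5,-4]]; det(A-λI) = λ^2 + 4λ + 5.
Eigenvalues λ = -2 ± i.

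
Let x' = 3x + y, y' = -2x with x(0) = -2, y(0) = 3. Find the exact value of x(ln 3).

A = [[3,1],[-2,0]]; eigenvalues λ = 2, 1.
Eigenvectors: (-1,1) for λ=2, (1,-2) for λ=1.
From the initial condition, c_1 = 1, c_2 = -1.
x(ln 3) = (1)(3^2)(-1) + (-1)(3^1)(1) = -12.

-12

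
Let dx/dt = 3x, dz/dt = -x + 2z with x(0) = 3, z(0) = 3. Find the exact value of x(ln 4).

192

A = [[3,0],[-1,2]]; eigenvalues λ = 2, 3.
Eigenvectors: (0,-1) for λ=2, (-1,1) for λ=3.
From the initial condition, c_1 = -6, c_2 = -3.
x(ln 4) = (-6)(4^2)(0) + (-3)(4^3)(-1) = 192.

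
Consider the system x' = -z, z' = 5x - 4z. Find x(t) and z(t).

Coefficient matrix A = [[0, -1], [5, -4]].
Characteristic polynomial det(A - λI) = λ^2 + 4λ + 5 = 0.
Eigenvalues λ = -2 ± i (complex conjugate pair).
For λ=-2+i: an eigenvector is (0,-1) - i(1,2) = (0 - i, -1 - 2i).
A real fundamental pair from Re and Im of e^((-2+i)t)v: X_1 = e^(-2t)(cos(t)·(0,-1) + sin(t)·(1,2)), X_2 = e^(-2t)(sin(t)·(0,-1) - cos(t)·(1,2)).
General solution: c_1X_1 + c_2X_2.

x(t) = c_1e^(-2t)sin(t) - c_2e^(-2t)cos(t), z(t) = 2c_1e^(-2t)sin(t) - c_1e^(-2t)cos(t) - c_2e^(-2t)sin(t) - 2c_2e^(-2t)cos(t)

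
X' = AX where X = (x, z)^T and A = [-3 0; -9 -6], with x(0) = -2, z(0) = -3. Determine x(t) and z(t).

x(t) = -2e^(-3t), z(t) = 6e^(-3t) - 9e^(-6t)

Coefficient matrix A = [[-3, 0], [-9, -6]].
Characteristic polynomial det(A - λI) = λ^2 + 9λ + 18 = 0.
Eigenvalues λ = -3, -6.
For λ=-3: (A-λI) row 2 is [-9, -3], so an eigenvector is (-1, 3).
For λ=-6: (A-λI) row 1 is [3, 0], so an eigenvector is (0, 1).
General solution: C_1e^(-3t)(-1,3) + C_2e^(-6t)(0,1).
Applying x(0)=-2, z(0)=-3 gives C_1=2, C_2=-9.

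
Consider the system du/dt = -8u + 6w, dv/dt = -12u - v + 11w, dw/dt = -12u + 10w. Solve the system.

u(t) = -C_1e^(4t) + C_3e^(-2t), v(t) = -2C_1e^(4t) + C_2e^(-t) + C_3e^(-2t), w(t) = -2C_1e^(4t) + C_3e^(-2t)

Coefficient matrix A = [[-8, 0, 6], [-12, -1, 11], [-12, 0, 10]].
det(A - λI) = 0 gives eigenvalues λ = 4, -1, -2.
For λ=4: eigenvector (-1,-2,-2).
For λ=-1: eigenvector (0,1,0).
For λ=-2: eigenvector (1,1,1).
General solution: C_1e^(4t)(-1,-2,-2) + C_2e^(-t)(0,1,0) + C_3e^(-2t)(1,1,1).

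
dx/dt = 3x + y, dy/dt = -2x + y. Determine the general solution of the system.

x(t) = -K_1e^(2t)sin(t) + K_2e^(2t)cos(t), y(t) = K_1e^(2t)sin(t) - K_1e^(2t)cos(t) - K_2e^(2t)sin(t) - K_2e^(2t)cos(t)

Coefficient matrix A = [[3, 1], [-2, 1]].
Characteristic polynomial det(A - λI) = λ^2 - 4λ + 5 = 0.
Eigenvalues λ = 2 ± i (complex conjugate pair).
For λ=2+i: an eigenvector is (0,-1) - i(-1,1) = (0 + i, -1 - i).
A real fundamental pair from Re and Im of e^((2+i)t)v: X_1 = e^(2t)(cos(t)·(0,-1) + sin(t)·(-1,1)), X_2 = e^(2t)(sin(t)·(0,-1) - cos(t)·(-1,1)).
General solution: K_1X_1 + K_2X_2.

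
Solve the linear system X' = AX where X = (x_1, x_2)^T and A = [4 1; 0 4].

x_1(t) = C_1e^(4t) + C_2te^(4t) + 2C_2e^(4t), x_2(t) = C_2e^(4t)

Coefficient matrix A = [[4, 1], [0, 4]].
Characteristic polynomial det(A - λI) = λ^2 - 8λ + 16 = 0.
Single eigenvalue λ = 4 with algebraic multiplicity 2.
Eigenvector v = (1,0); generalized eigenvector w with (A-λI)w=v is (2,1).
General solution: e^(4t)[C_1·v + C_2·(t·v + w)].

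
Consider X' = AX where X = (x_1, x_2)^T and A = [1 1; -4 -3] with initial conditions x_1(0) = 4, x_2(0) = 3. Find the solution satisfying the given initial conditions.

Coefficient matrix A = [[1, 1], [-4, -3]].
Characteristic polynomial det(A - λI) = λ^2 + 2λ + 1 = 0.
Single eigenvalue λ = -1 with algebraic multiplicity 2.
Eigenvector v = (-1,2); generalized eigenvector w with (A-λI)w=v is (-2,3).
General solution: e^(-t)[c_1·v + c_2·(t·v + w)].
Applying x_1(0)=4, x_2(0)=3 gives c_1=18, c_2=-11.

x_1(t) = 11te^(-t) + 4e^(-t), x_2(t) = -22te^(-t) + 3e^(-t)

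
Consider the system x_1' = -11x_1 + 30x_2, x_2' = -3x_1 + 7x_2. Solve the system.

x_1(t) = -3K_1e^(-2t)sin(3t) + K_1e^(-2t)cos(3t) + K_2e^(-2t)sin(3t) + 3K_2e^(-2t)cos(3t), x_2(t) = -K_1e^(-2t)sin(3t) + K_2e^(-2t)cos(3t)

Coefficient matrix A = [[-11, 30], [-3, 7]].
Characteristic polynomial det(A - λI) = λ^2 + 4λ + 13 = 0.
Eigenvalues λ = -2 ± 3i (complex conjugate pair).
For λ=-2+3i: an eigenvector is (1,0) - i(-3,-1) = (1 + 3i, 0 + i).
A real fundamental pair from Re and Im of e^((-2+3i)t)v: X_1 = e^(-2t)(cos(3t)·(1,0) + sin(3t)·(-3,-1)), X_2 = e^(-2t)(sin(3t)·(1,0) - cos(3t)·(-3,-1)).
General solution: K_1X_1 + K_2X_2.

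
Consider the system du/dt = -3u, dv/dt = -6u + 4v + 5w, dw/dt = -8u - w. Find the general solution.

u(t) = C_3e^(-3t), v(t) = -C_1e^(-t) + C_2e^(4t) - 2C_3e^(-3t), w(t) = C_1e^(-t) + 4C_3e^(-3t)

Coefficient matrix A = [[-3, 0, 0], [-6, 4, 5], [-8, 0, -1]].
det(A - λI) = 0 gives eigenvalues λ = -1, 4, -3.
For λ=-1: eigenvector (0,-1,1).
For λ=4: eigenvector (0,1,0).
For λ=-3: eigenvector (1,-2,4).
General solution: C_1e^(-t)(0,-1,1) + C_2e^(4t)(0,1,0) + C_3e^(-3t)(1,-2,4).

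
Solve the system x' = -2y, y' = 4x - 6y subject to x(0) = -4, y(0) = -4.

x(t) = -4e^(-2t), y(t) = -4e^(-2t)

Coefficient matrix A = [[0, -2], [4, -6]].
Characteristic polynomial det(A - λI) = λ^2 + 6λ + 8 = 0.
Eigenvalues λ = -4, -2.
For λ=-4: (A-λI) row 1 is [4, -2], so an eigenvector is (1, 2).
For λ=-2: (A-λI) row 1 is [2, -2], so an eigenvector is (1, 1).
General solution: C_1e^(-4t)(1,2) + C_2e^(-2t)(1,1).
Applying x(0)=-4, y(0)=-4 gives C_1=0, C_2=-4.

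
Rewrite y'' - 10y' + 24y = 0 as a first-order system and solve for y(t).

y(t) = c_1e^(6t) + c_2e^(4t)

Let x_1 = y, x_2 = y'. Then x_1' = x_2 and x_2' = -24x_1 + 10x_2.
A = [[0,1],[-24,10]]; det(A-λI) = λ^2 - 10λ + 24.
Eigenvalues λ = 6, 4 with eigenvectors (1,6), (1,4).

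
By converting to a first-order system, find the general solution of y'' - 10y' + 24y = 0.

Let x_1 = y, x_2 = y'. Then x_1' = x_2 and x_2' = -24x_1 + 10x_2.
A = [[0,1],[-24,10]]; det(A-λI) = λ^2 - 10λ + 24.
Eigenvalues λ = 4, 6 with eigenvectors (1,4), (1,6).

y(t) = C_1e^(4t) + C_2e^(6t)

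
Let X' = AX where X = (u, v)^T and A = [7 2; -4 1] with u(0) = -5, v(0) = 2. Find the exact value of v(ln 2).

A = [[7,2],[-4,1]]; eigenvalues λ = 5, 3.
Eigenvectors: (-1,1) for λ=5, (1,-2) for λ=3.
From the initial condition, c_1 = 8, c_2 = 3.
v(ln 2) = (8)(2^5)(1) + (3)(2^3)(-2) = 208.

208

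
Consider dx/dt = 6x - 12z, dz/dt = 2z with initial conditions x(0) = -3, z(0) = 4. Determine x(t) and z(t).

Coefficient matrix A = [[6, -12], [0, 2]].
Characteristic polynomial det(A - λI) = λ^2 - 8λ + 12 = 0.
Eigenvalues λ = 6, 2.
For λ=6: (A-λI) row 1 is [0, -12], so an eigenvector is (1, 0).
For λ=2: (A-λI) row 1 is [4, -12], so an eigenvector is (-3, -1).
General solution: C_1e^(6t)(1,0) + C_2e^(2t)(-3,-1).
Applying x(0)=-3, z(0)=4 gives C_1=-15, C_2=-4.

x(t) = -15e^(6t) + 12e^(2t), z(t) = 4e^(2t)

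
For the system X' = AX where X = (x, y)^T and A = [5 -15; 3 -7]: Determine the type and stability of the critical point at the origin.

A = [[5,-15],[3,-7]]; det(A-λI) = λ^2 + 2λ + 10.
λ = -1 ± 3i: negative real part.

stable spiral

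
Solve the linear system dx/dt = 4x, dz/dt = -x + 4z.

x(t) = -K_2e^(4t), z(t) = K_1e^(4t) + K_2te^(4t) + 2K_2e^(4t)

Coefficient matrix A = [[4, 0], [-1, 4]].
Characteristic polynomial det(A - λI) = λ^2 - 8λ + 16 = 0.
Single eigenvalue λ = 4 with algebraic multiplicity 2.
Eigenvector v = (0,1); generalized eigenvector w with (A-λI)w=v is (-1,2).
General solution: e^(4t)[K_1·v + K_2·(t·v + w)].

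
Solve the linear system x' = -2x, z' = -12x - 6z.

Coefficient matrix A = [[-2, 0], [-12, -6]].
Characteristic polynomial det(A - λI) = λ^2 + 8λ + 12 = 0.
Eigenvalues λ = -2, -6.
For λ=-2: (A-λI) row 2 is [-12, -4], so an eigenvector is (-1, 3).
For λ=-6: (A-λI) row 1 is [4, 0], so an eigenvector is (0, -1).
General solution: c_1e^(-2t)(-1,3) + c_2e^(-6t)(0,-1).

x(t) = -c_1e^(-2t), z(t) = 3c_1e^(-2t) - c_2e^(-6t)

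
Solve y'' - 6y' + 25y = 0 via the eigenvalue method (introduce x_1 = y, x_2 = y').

Let x_1 = y, x_2 = y'. Then x_1' = x_2 and x_2' = -25x_1 + 6x_2.
A = [[0,1],[-25,6]]; det(A-λI) = λ^2 - 6λ + 25.
Eigenvalues λ = 3 ± 4i.

y(t) = C_1e^(3t)cos(4t) + C_2e^(3t)sin(4t)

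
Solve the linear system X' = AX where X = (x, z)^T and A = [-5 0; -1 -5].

Coefficient matrix A = [[-5, 0], [-1, -5]].
Characteristic polynomial det(A - λI) = λ^2 + 10λ + 25 = 0.
Single eigenvalue λ = -5 with algebraic multiplicity 2.
Eigenvector v = (0,-1); generalized eigenvector w with (A-λI)w=v is (1,-2).
General solution: e^(-5t)[c_1·v + c_2·(t·v + w)].

x(t) = c_2e^(-5t), z(t) = -c_1e^(-5t) - c_2te^(-5t) - 2c_2e^(-5t)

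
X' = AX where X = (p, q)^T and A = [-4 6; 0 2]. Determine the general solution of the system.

Coefficient matrix A = [[-4, 6], [0, 2]].
Characteristic polynomial det(A - λI) = λ^2 + 2λ - 8 = 0.
Eigenvalues λ = 2, -4.
For λ=2: (A-λI) row 1 is [-6, 6], so an eigenvector is (-1, -1).
For λ=-4: (A-λI) row 1 is [0, 6], so an eigenvector is (1, 0).
General solution: C_1e^(2t)(-1,-1) + C_2e^(-4t)(1,0).

p(t) = -C_1e^(2t) + C_2e^(-4t), q(t) = -C_1e^(2t)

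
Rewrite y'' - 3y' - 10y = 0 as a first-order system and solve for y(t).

y(t) = K_1e^(-2t) + K_2e^(5t)

Let x_1 = y, x_2 = y'. Then x_1' = x_2 and x_2' = 10x_1 + 3x_2.
A = [[0,1],[10,3]]; det(A-λI) = λ^2 - 3λ - 10.
Eigenvalues λ = -2, 5 with eigenvectors (1,-2), (1,5).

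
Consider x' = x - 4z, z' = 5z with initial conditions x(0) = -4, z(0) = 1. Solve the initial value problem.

Coefficient matrix A = [[1, -4], [0, 5]].
Characteristic polynomial det(A - λI) = λ^2 - 6λ + 5 = 0.
Eigenvalues λ = 5, 1.
For λ=5: (A-λI) row 1 is [-4, -4], so an eigenvector is (1, -1).
For λ=1: (A-λI) row 1 is [0, -4], so an eigenvector is (-1, 0).
General solution: K_1e^(5t)(1,-1) + K_2e^(t)(-1,0).
Applying x(0)=-4, z(0)=1 gives K_1=-1, K_2=3.

x(t) = -e^(5t) - 3e^(t), z(t) = e^(5t)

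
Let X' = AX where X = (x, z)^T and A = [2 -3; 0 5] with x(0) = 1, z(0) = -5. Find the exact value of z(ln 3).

A = [[2,-3],[0,5]]; eigenvalues λ = 5, 2.
Eigenvectors: (-1,1) for λ=5, (-1,0) for λ=2.
From the initial condition, c_1 = -5, c_2 = 4.
z(ln 3) = (-5)(3^5)(1) + (4)(3^2)(0) = -1215.

-1215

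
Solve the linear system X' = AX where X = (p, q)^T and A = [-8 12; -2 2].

Coefficient matrix A = [[-8, 12], [-2, 2]].
Characteristic polynomial det(A - λI) = λ^2 + 6λ + 8 = 0.
Eigenvalues λ = -4, -2.
For λ=-4: (A-λI) row 1 is [-4, 12], so an eigenvector is (3, 1).
For λ=-2: (A-λI) row 1 is [-6, 12], so an eigenvector is (2, 1).
General solution: C_1e^(-4t)(3,1) + C_2e^(-2t)(2,1).

p(t) = 3C_1e^(-4t) + 2C_2e^(-2t), q(t) = C_1e^(-4t) + C_2e^(-2t)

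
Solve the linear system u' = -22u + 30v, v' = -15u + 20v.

u(t) = K_1e^(-t)sin(3t) - 3K_1e^(-t)cos(3t) - 3K_2e^(-t)sin(3t) - K_2e^(-t)cos(3t), v(t) = K_1e^(-t)sin(3t) - 2K_1e^(-t)cos(3t) - 2K_2e^(-t)sin(3t) - K_2e^(-t)cos(3t)

Coefficient matrix A = [[-22, 30], [-15, 20]].
Characteristic polynomial det(A - λI) = λ^2 + 2λ + 10 = 0.
Eigenvalues λ = -1 ± 3i (complex conjugate pair).
For λ=-1+3i: an eigenvector is (-3,-2) - i(1,1) = (-3 - i, -2 - i).
A real fundamental pair from Re and Im of e^((-1+3i)t)v: X_1 = e^(-t)(cos(3t)·(-3,-2) + sin(3t)·(1,1)), X_2 = e^(-t)(sin(3t)·(-3,-2) - cos(3t)·(1,1)).
General solution: K_1X_1 + K_2X_2.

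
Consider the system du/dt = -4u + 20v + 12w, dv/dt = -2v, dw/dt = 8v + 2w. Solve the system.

u(t) = K_1e^(-4t) - 2K_2e^(-2t) + 2K_3e^(2t), v(t) = K_2e^(-2t), w(t) = -2K_2e^(-2t) + K_3e^(2t)

Coefficient matrix A = [[-4, 20, 12], [0, -2, 0], [0, 8, 2]].
det(A - λI) = 0 gives eigenvalues λ = -4, -2, 2.
For λ=-4: eigenvector (1,0,0).
For λ=-2: eigenvector (-2,1,-2).
For λ=2: eigenvector (2,0,1).
General solution: K_1e^(-4t)(1,0,0) + K_2e^(-2t)(-2,1,-2) + K_3e^(2t)(2,0,1).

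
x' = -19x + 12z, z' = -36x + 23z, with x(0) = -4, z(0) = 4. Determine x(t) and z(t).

Coefficient matrix A = [[-19, 12], [-36, 23]].
Characteristic polynomial det(A - λI) = λ^2 - 4λ - 5 = 0.
Eigenvalues λ = -1, 5.
For λ=-1: (A-λI) row 1 is [-18, 12], so an eigenvector is (-2, -3).
For λ=5: (A-λI) row 1 is [-24, 12], so an eigenvector is (-1, -2).
General solution: K_1e^(-t)(-2,-3) + K_2e^(5t)(-1,-2).
Applying x(0)=-4, z(0)=4 gives K_1=12, K_2=-20.

x(t) = 20e^(5t) - 24e^(-t), z(t) = 40e^(5t) - 36e^(-t)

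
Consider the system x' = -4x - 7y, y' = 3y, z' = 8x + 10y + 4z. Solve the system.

Coefficient matrix A = [[-4, -7, 0], [0, 3, 0], [8, 10, 4]].
det(A - λI) = 0 gives eigenvalues λ = -4, 3, 4.
For λ=-4: eigenvector (1,0,-1).
For λ=3: eigenvector (-1,1,-2).
For λ=4: eigenvector (0,0,1).
General solution: K_1e^(-4t)(1,0,-1) + K_2e^(3t)(-1,1,-2) + K_3e^(4t)(0,0,1).

x(t) = K_1e^(-4t) - K_2e^(3t), y(t) = K_2e^(3t), z(t) = -K_1e^(-4t) - 2K_2e^(3t) + K_3e^(4t)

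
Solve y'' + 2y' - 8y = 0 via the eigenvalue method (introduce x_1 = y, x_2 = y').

y(t) = c_1e^(-4t) + c_2e^(2t)

Let x_1 = y, x_2 = y'. Then x_1' = x_2 and x_2' = 8x_1 - 2x_2.
A = [[0,1],[8,-2]]; det(A-λI) = λ^2 + 2λ - 8.
Eigenvalues λ = -4, 2 with eigenvectors (1,-4), (1,2).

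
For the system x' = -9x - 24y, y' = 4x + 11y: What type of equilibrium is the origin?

A = [[-9,-24],[4,11]]; det(A-λI) = λ^2 - 2λ - 3.
λ = 3, -1: opposite signs.

saddle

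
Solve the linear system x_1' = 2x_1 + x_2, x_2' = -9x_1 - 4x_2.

x_1(t) = -K_1e^(-t) - K_2te^(-t) - K_2e^(-t), x_2(t) = 3K_1e^(-t) + 3K_2te^(-t) + 2K_2e^(-t)

Coefficient matrix A = [[2, 1], [-9, -4]].
Characteristic polynomial det(A - λI) = λ^2 + 2λ + 1 = 0.
Single eigenvalue λ = -1 with algebraic multiplicity 2.
Eigenvector v = (-1,3); generalized eigenvector w with (A-λI)w=v is (-1,2).
General solution: e^(-t)[K_1·v + K_2·(t·v + w)].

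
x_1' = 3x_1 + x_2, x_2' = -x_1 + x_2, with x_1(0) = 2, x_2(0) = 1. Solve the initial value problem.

Coefficient matrix A = [[3, 1], [-1, 1]].
Characteristic polynomial det(A - λI) = λ^2 - 4λ + 4 = 0.
Single eigenvalue λ = 2 with algebraic multiplicity 2.
Eigenvector v = (1,-1); generalized eigenvector w with (A-λI)w=v is (-2,3).
General solution: e^(2t)[c_1·v + c_2·(t·v + w)].
Applying x_1(0)=2, x_2(0)=1 gives c_1=8, c_2=3.

x_1(t) = 3te^(2t) + 2e^(2t), x_2(t) = -3te^(2t) + e^(2t)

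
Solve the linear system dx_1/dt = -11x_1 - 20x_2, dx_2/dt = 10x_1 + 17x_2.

x_1(t) = c_1e^(3t)sin(2t) - 3c_1e^(3t)cos(2t) - 3c_2e^(3t)sin(2t) - c_2e^(3t)cos(2t), x_2(t) = -c_1e^(3t)sin(2t) + 2c_1e^(3t)cos(2t) + 2c_2e^(3t)sin(2t) + c_2e^(3t)cos(2t)

Coefficient matrix A = [[-11, -20], [10, 17]].
Characteristic polynomial det(A - λI) = λ^2 - 6λ + 13 = 0.
Eigenvalues λ = 3 ± 2i (complex conjugate pair).
For λ=3+2i: an eigenvector is (-3,2) - i(1,-1) = (-3 - i, 2 + i).
A real fundamental pair from Re and Im of e^((3+2i)t)v: X_1 = e^(3t)(cos(2t)·(-3,2) + sin(2t)·(1,-1)), X_2 = e^(3t)(sin(2t)·(-3,2) - cos(2t)·(1,-1)).
General solution: c_1X_1 + c_2X_2.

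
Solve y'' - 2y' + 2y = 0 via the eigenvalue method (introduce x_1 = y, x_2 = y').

Let x_1 = y, x_2 = y'. Then x_1' = x_2 and x_2' = -2x_1 + 2x_2.
A = [[0,1],[-2,2]]; det(A-λI) = λ^2 - 2λ + 2.
Eigenvalues λ = 1 ± i.

y(t) = c_1e^(t)cos(t) + c_2e^(t)sin(t)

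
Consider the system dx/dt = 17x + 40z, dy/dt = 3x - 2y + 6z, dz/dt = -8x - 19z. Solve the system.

x(t) = 5K_1e^(t) - 2K_3e^(-3t), y(t) = K_1e^(t) + K_2e^(-2t), z(t) = -2K_1e^(t) + K_3e^(-3t)

Coefficient matrix A = [[17, 0, 40], [3, -2, 6], [-8, 0, -19]].
det(A - λI) = 0 gives eigenvalues λ = 1, -2, -3.
For λ=1: eigenvector (5,1,-2).
For λ=-2: eigenvector (0,1,0).
For λ=-3: eigenvector (-2,0,1).
General solution: K_1e^(t)(5,1,-2) + K_2e^(-2t)(0,1,0) + K_3e^(-3t)(-2,0,1).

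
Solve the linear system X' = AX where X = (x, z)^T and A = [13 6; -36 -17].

Coefficient matrix A = [[13, 6], [-36, -17]].
Characteristic polynomial det(A - λI) = λ^2 + 4λ - 5 = 0.
Eigenvalues λ = -5, 1.
For λ=-5: (A-λI) row 1 is [18, 6], so an eigenvector is (1, -3).
For λ=1: (A-λI) row 1 is [12, 6], so an eigenvector is (-1, 2).
General solution: c_1e^(-5t)(1,-3) + c_2e^(t)(-1,2).

x(t) = c_1e^(-5t) - c_2e^(t), z(t) = -3c_1e^(-5t) + 2c_2e^(t)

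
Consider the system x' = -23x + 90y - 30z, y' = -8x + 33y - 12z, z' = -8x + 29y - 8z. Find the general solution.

Coefficient matrix A = [[-23, 90, -30], [-8, 33, -12], [-8, 29, -8]].
det(A - λI) = 0 gives eigenvalues λ = -3, 1, 4.
For λ=-3: eigenvector (3,1,1).
For λ=1: eigenvector (5,2,2).
For λ=4: eigenvector (-10,-4,-3).
General solution: c_1e^(-3t)(3,1,1) + c_2e^(t)(5,2,2) + c_3e^(4t)(-10,-4,-3).

x(t) = 3c_1e^(-3t) + 5c_2e^(t) - 10c_3e^(4t), y(t) = c_1e^(-3t) + 2c_2e^(t) - 4c_3e^(4t), z(t) = c_1e^(-3t) + 2c_2e^(t) - 3c_3e^(4t)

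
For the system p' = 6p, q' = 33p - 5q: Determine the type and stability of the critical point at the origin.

A = [[6,0],[33,-5]]; det(A-λI) = λ^2 - λ - 30.
λ = -5, 6: opposite signs.

saddle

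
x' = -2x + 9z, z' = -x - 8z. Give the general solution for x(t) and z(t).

x(t) = 3K_1e^(-5t) + 3K_2te^(-5t) + K_2e^(-5t), z(t) = -K_1e^(-5t) - K_2te^(-5t)

Coefficient matrix A = [[-2, 9], [-1, -8]].
Characteristic polynomial det(A - λI) = λ^2 + 10λ + 25 = 0.
Single eigenvalue λ = -5 with algebraic multiplicity 2.
Eigenvector v = (3,-1); generalized eigenvector w with (A-λI)w=v is (1,0).
General solution: e^(-5t)[K_1·v + K_2·(t·v + w)].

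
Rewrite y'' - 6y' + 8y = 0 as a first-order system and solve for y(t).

y(t) = c_1e^(2t) + c_2e^(4t)

Let x_1 = y, x_2 = y'. Then x_1' = x_2 and x_2' = -8x_1 + 6x_2.
A = [[0,1],[-8,6]]; det(A-λI) = λ^2 - 6λ + 8.
Eigenvalues λ = 2, 4 with eigenvectors (1,2), (1,4).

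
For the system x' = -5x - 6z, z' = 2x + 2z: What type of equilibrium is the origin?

A = [[-5,-6],[2,2]]; det(A-λI) = λ^2 + 3λ + 2.
λ = -2, -1: both negative.

stable node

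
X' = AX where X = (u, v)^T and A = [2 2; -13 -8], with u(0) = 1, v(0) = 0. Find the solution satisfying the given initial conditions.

Coefficient matrix A = [[2, 2], [-13, -8]].
Characteristic polynomial det(A - λI) = λ^2 + 6λ + 10 = 0.
Eigenvalues λ = -3 ± i (complex conjugate pair).
For λ=-3+i: an eigenvector is (-1,2) - i(-1,3) = (-1 + i, 2 - 3i).
A real fundamental pair from Re and Im of e^((-3+i)t)v: X_1 = e^(-3t)(cos(t)·(-1,2) + sin(t)·(-1,3)), X_2 = e^(-3t)(sin(t)·(-1,2) - cos(t)·(-1,3)).
General solution: c_1X_1 + c_2X_2.
Applying u(0)=1, v(0)=0 gives c_1=-3, c_2=-2.

u(t) = 5e^(-3t)sin(t) + e^(-3t)cos(t), v(t) = -13e^(-3t)sin(t)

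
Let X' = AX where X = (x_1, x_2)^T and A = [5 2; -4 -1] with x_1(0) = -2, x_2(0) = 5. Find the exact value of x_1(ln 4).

52

A = [[5,2],[-4,-1]]; eigenvalues λ = 3, 1.
Eigenvectors: (-1,1) for λ=3, (-1,2) for λ=1.
From the initial condition, c_1 = -1, c_2 = 3.
x_1(ln 4) = (-1)(4^3)(-1) + (3)(4^1)(-1) = 52.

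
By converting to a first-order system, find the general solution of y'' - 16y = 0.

y(t) = K_1e^(4t) + K_2e^(-4t)

Let x_1 = y, x_2 = y'. Then x_1' = x_2 and x_2' = 16x_1.
A = [[0,1],[16,0]]; det(A-λI) = λ^2 - 16.
Eigenvalues λ = 4, -4 with eigenvectors (1,4), (1,-4).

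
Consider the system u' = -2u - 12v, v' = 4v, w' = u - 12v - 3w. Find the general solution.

u(t) = -2C_2e^(4t) + C_3e^(-2t), v(t) = C_2e^(4t), w(t) = C_1e^(-3t) - 2C_2e^(4t) + C_3e^(-2t)

Coefficient matrix A = [[-2, -12, 0], [0, 4, 0], [1, -12, -3]].
det(A - λI) = 0 gives eigenvalues λ = -3, 4, -2.
For λ=-3: eigenvector (0,0,1).
For λ=4: eigenvector (-2,1,-2).
For λ=-2: eigenvector (1,0,1).
General solution: C_1e^(-3t)(0,0,1) + C_2e^(4t)(-2,1,-2) + C_3e^(-2t)(1,0,1).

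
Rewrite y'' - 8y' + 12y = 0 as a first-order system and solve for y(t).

y(t) = K_1e^(6t) + K_2e^(2t)

Let x_1 = y, x_2 = y'. Then x_1' = x_2 and x_2' = -12x_1 + 8x_2.
A = [[0,1],[-12,8]]; det(A-λI) = λ^2 - 8λ + 12.
Eigenvalues λ = 6, 2 with eigenvectors (1,6), (1,2).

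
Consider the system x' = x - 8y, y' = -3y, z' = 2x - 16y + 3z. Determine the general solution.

Coefficient matrix A = [[1, -8, 0], [0, -3, 0], [2, -16, 3]].
det(A - λI) = 0 gives eigenvalues λ = 1, -3, 3.
For λ=1: eigenvector (1,0,-1).
For λ=-3: eigenvector (2,1,2).
For λ=3: eigenvector (0,0,1).
General solution: c_1e^(t)(1,0,-1) + c_2e^(-3t)(2,1,2) + c_3e^(3t)(0,0,1).

x(t) = c_1e^(t) + 2c_2e^(-3t), y(t) = c_2e^(-3t), z(t) = -c_1e^(t) + 2c_2e^(-3t) + c_3e^(3t)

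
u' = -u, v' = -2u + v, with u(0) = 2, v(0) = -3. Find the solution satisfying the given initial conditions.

u(t) = 2e^(-t), v(t) = -5e^(t) + 2e^(-t)

Coefficient matrix A = [[-1, 0], [-2, 1]].
Characteristic polynomial det(A - λI) = λ^2 - 1 = 0.
Eigenvalues λ = -1, 1.
For λ=-1: (A-λI) row 2 is [-2, 2], so an eigenvector is (1, 1).
For λ=1: (A-λI) row 1 is [-2, 0], so an eigenvector is (0, -1).
General solution: c_1e^(-t)(1,1) + c_2e^(t)(0,-1).
Applying u(0)=2, v(0)=-3 gives c_1=2, c_2=5.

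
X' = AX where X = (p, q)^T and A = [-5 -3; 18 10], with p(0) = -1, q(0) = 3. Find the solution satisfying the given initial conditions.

Coefficient matrix A = [[-5, -3], [18, 10]].
Characteristic polynomial det(A - λI) = λ^2 - 5λ + 4 = 0.
Eigenvalues λ = 1, 4.
For λ=1: (A-λI) row 1 is [-6, -3], so an eigenvector is (1, -2).
For λ=4: (A-λI) row 1 is [-9, -3], so an eigenvector is (-1, 3).
General solution: C_1e^(t)(1,-2) + C_2e^(4t)(-1,3).
Applying p(0)=-1, q(0)=3 gives C_1=0, C_2=1.

p(t) = -e^(4t), q(t) = 3e^(4t)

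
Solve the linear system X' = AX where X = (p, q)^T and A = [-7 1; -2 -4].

p(t) = C_1e^(-5t) + C_2e^(-6t), q(t) = 2C_1e^(-5t) + C_2e^(-6t)

Coefficient matrix A = [[-7, 1], [-2, -4]].
Characteristic polynomial det(A - λI) = λ^2 + 11λ + 30 = 0.
Eigenvalues λ = -5, -6.
For λ=-5: (A-λI) row 1 is [-2, 1], so an eigenvector is (1, 2).
For λ=-6: (A-λI) row 1 is [-1, 1], so an eigenvector is (1, 1).
General solution: C_1e^(-5t)(1,2) + C_2e^(-6t)(1,1).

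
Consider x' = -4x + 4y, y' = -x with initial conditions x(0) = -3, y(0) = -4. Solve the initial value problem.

x(t) = -10te^(-2t) - 3e^(-2t), y(t) = -5te^(-2t) - 4e^(-2t)

Coefficient matrix A = [[-4, 4], [-1, 0]].
Characteristic polynomial det(A - λI) = λ^2 + 4λ + 4 = 0.
Single eigenvalue λ = -2 with algebraic multiplicity 2.
Eigenvector v = (-2,-1); generalized eigenvector w with (A-λI)w=v is (-3,-2).
General solution: e^(-2t)[c_1·v + c_2·(t·v + w)].
Applying x(0)=-3, y(0)=-4 gives c_1=-6, c_2=5.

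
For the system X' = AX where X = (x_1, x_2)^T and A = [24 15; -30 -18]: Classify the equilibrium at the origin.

unstable spiral

A = [[24,15],[-30,-18]]; det(A-λI) = λ^2 - 6λ + 18.
λ = 3 ± 3i: positive real part.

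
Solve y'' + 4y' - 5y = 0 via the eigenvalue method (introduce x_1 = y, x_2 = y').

Let x_1 = y, x_2 = y'. Then x_1' = x_2 and x_2' = 5x_1 - 4x_2.
A = [[0,1],[5,-4]]; det(A-λI) = λ^2 + 4λ - 5.
Eigenvalues λ = 1, -5 with eigenvectors (1,1), (1,-5).

y(t) = C_1e^(t) + C_2e^(-5t)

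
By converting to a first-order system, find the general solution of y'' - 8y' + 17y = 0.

Let x_1 = y, x_2 = y'. Then x_1' = x_2 and x_2' = -17x_1 + 8x_2.
A = [[0,1],[-17,8]]; det(A-λI) = λ^2 - 8λ + 17.
Eigenvalues λ = 4 ± i.

y(t) = K_1e^(4t)cos(t) + K_2e^(4t)sin(t)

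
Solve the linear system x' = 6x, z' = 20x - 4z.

Coefficient matrix A = [[6, 0], [20, -4]].
Characteristic polynomial det(A - λI) = λ^2 - 2λ - 24 = 0.
Eigenvalues λ = -4, 6.
For λ=-4: (A-λI) row 1 is [10, 0], so an eigenvector is (0, 1).
For λ=6: (A-λI) row 2 is [20, -10], so an eigenvector is (1, 2).
General solution: K_1e^(-4t)(0,1) + K_2e^(6t)(1,2).

x(t) = K_2e^(6t), z(t) = K_1e^(-4t) + 2K_2e^(6t)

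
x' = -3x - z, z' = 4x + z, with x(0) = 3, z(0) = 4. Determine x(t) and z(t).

x(t) = -10te^(-t) + 3e^(-t), z(t) = 20te^(-t) + 4e^(-t)

Coefficient matrix A = [[-3, -1], [4, 1]].
Characteristic polynomial det(A - λI) = λ^2 + 2λ + 1 = 0.
Single eigenvalue λ = -1 with algebraic multiplicity 2.
Eigenvector v = (-1,2); generalized eigenvector w with (A-λI)w=v is (1,-1).
General solution: e^(-t)[K_1·v + K_2·(t·v + w)].
Applying x(0)=3, z(0)=4 gives K_1=7, K_2=10.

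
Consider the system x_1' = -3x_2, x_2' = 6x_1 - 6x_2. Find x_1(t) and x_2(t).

Coefficient matrix A = [[0, -3], [6, -6]].
Characteristic polynomial det(A - λI) = λ^2 + 6λ + 18 = 0.
Eigenvalues λ = -3 ± 3i (complex conjugate pair).
For λ=-3+3i: an eigenvector is (0,-1) - i(1,1) = (0 - i, -1 - i).
A real fundamental pair from Re and Im of e^((-3+3i)t)v: X_1 = e^(-3t)(cos(3t)·(0,-1) + sin(3t)·(1,1)), X_2 = e^(-3t)(sin(3t)·(0,-1) - cos(3t)·(1,1)).
General solution: K_1X_1 + K_2X_2.

x_1(t) = K_1e^(-3t)sin(3t) - K_2e^(-3t)cos(3t), x_2(t) = K_1e^(-3t)sin(3t) - K_1e^(-3t)cos(3t) - K_2e^(-3t)sin(3t) - K_2e^(-3t)cos(3t)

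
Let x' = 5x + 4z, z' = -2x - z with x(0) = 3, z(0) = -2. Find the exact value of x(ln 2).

18

A = [[5,4],[-2,-1]]; eigenvalues λ = 3, 1.
Eigenvectors: (2,-1) for λ=3, (-1,1) for λ=1.
From the initial condition, c_1 = 1, c_2 = -1.
x(ln 2) = (1)(2^3)(2) + (-1)(2^1)(-1) = 18.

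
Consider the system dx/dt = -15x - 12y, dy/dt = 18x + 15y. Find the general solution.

Coefficient matrix A = [[-15, -12], [18, 15]].
Characteristic polynomial det(A - λI) = λ^2 - 9 = 0.
Eigenvalues λ = 3, -3.
For λ=3: (A-λI) row 1 is [-18, -12], so an eigenvector is (2, -3).
For λ=-3: (A-λI) row 1 is [-12, -12], so an eigenvector is (1, -1).
General solution: K_1e^(3t)(2,-3) + K_2e^(-3t)(1,-1).

x(t) = 2K_1e^(3t) + K_2e^(-3t), y(t) = -3K_1e^(3t) - K_2e^(-3t)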